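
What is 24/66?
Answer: 4/11 ≈ 0.36364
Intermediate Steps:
24/66 = 24*(1/66) = 4/11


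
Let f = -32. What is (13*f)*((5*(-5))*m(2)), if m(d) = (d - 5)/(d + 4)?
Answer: -5200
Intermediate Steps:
m(d) = (-5 + d)/(4 + d)
(13*f)*((5*(-5))*m(2)) = (13*(-32))*((5*(-5))*((-5 + 2)/(4 + 2))) = -(-10400)*-3/6 = -(-10400)*(⅙)*(-3) = -(-10400)*(-1)/2 = -416*25/2 = -5200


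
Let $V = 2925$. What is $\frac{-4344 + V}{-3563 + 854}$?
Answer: $\frac{11}{21} \approx 0.52381$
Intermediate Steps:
$\frac{-4344 + V}{-3563 + 854} = \frac{-4344 + 2925}{-3563 + 854} = - \frac{1419}{-2709} = \left(-1419\right) \left(- \frac{1}{2709}\right) = \frac{11}{21}$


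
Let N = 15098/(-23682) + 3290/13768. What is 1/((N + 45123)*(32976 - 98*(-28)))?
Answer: 20378361/32845420897537130 ≈ 6.2043e-10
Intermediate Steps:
N = -32488871/81513444 (N = 15098*(-1/23682) + 3290*(1/13768) = -7549/11841 + 1645/6884 = -32488871/81513444 ≈ -0.39857)
1/((N + 45123)*(32976 - 98*(-28))) = 1/((-32488871/81513444 + 45123)*(32976 - 98*(-28))) = 1/(3678098644741*(32976 + 2744)/81513444) = 1/((3678098644741/81513444)*35720) = 1/(32845420897537130/20378361) = 20378361/32845420897537130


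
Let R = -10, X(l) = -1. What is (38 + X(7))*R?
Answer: -370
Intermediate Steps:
(38 + X(7))*R = (38 - 1)*(-10) = 37*(-10) = -370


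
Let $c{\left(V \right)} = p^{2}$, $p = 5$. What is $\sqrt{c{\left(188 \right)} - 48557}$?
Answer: $2 i \sqrt{12133} \approx 220.3 i$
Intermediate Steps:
$c{\left(V \right)} = 25$ ($c{\left(V \right)} = 5^{2} = 25$)
$\sqrt{c{\left(188 \right)} - 48557} = \sqrt{25 - 48557} = \sqrt{-48532} = 2 i \sqrt{12133}$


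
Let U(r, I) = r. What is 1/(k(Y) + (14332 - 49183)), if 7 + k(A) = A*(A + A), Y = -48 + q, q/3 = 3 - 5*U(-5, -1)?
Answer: -1/32266 ≈ -3.0992e-5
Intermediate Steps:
q = 84 (q = 3*(3 - 5*(-5)) = 3*(3 + 25) = 3*28 = 84)
Y = 36 (Y = -48 + 84 = 36)
k(A) = -7 + 2*A**2 (k(A) = -7 + A*(A + A) = -7 + A*(2*A) = -7 + 2*A**2)
1/(k(Y) + (14332 - 49183)) = 1/((-7 + 2*36**2) + (14332 - 49183)) = 1/((-7 + 2*1296) - 34851) = 1/((-7 + 2592) - 34851) = 1/(2585 - 34851) = 1/(-32266) = -1/32266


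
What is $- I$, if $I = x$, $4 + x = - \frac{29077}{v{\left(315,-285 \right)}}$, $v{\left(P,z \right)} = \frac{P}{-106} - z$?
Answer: $\frac{3201742}{29895} \approx 107.1$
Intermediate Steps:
$v{\left(P,z \right)} = - z - \frac{P}{106}$ ($v{\left(P,z \right)} = P \left(- \frac{1}{106}\right) - z = - \frac{P}{106} - z = - z - \frac{P}{106}$)
$x = - \frac{3201742}{29895}$ ($x = -4 - \frac{29077}{\left(-1\right) \left(-285\right) - \frac{315}{106}} = -4 - \frac{29077}{285 - \frac{315}{106}} = -4 - \frac{29077}{\frac{29895}{106}} = -4 - \frac{3082162}{29895} = - \frac{3201742}{29895} \approx -107.1$)
$I = - \frac{3201742}{29895} \approx -107.1$
$- I = \left(-1\right) \left(- \frac{3201742}{29895}\right) = \frac{3201742}{29895}$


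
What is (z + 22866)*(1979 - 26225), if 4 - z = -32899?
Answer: -1352175174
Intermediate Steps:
z = 32903 (z = 4 - 1*(-32899) = 4 + 32899 = 32903)
(z + 22866)*(1979 - 26225) = (32903 + 22866)*(1979 - 26225) = 55769*(-24246) = -1352175174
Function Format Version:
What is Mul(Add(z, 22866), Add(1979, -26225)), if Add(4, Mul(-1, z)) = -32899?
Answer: -1352175174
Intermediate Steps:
z = 32903 (z = Add(4, Mul(-1, -32899)) = Add(4, 32899) = 32903)
Mul(Add(z, 22866), Add(1979, -26225)) = Mul(Add(32903, 22866), Add(1979, -26225)) = Mul(55769, -24246) = -1352175174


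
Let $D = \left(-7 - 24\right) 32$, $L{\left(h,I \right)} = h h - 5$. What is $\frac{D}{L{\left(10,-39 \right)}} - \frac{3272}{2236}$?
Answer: $- \frac{632238}{53105} \approx -11.905$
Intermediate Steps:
$L{\left(h,I \right)} = -5 + h^{2}$ ($L{\left(h,I \right)} = h^{2} - 5 = -5 + h^{2}$)
$D = -992$ ($D = \left(-31\right) 32 = -992$)
$\frac{D}{L{\left(10,-39 \right)}} - \frac{3272}{2236} = - \frac{992}{-5 + 10^{2}} - \frac{3272}{2236} = - \frac{992}{-5 + 100} - \frac{818}{559} = - \frac{992}{95} - \frac{818}{559} = - \frac{632238}{53105}$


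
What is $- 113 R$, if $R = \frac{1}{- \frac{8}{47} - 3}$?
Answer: $\frac{5311}{149} \approx 35.644$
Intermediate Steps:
$R = - \frac{47}{149}$ ($R = \frac{1}{\left(-8\right) \frac{1}{47} - 3} = \frac{1}{- \frac{8}{47} - 3} = \frac{1}{- \frac{149}{47}} = - \frac{47}{149} \approx -0.31544$)
$- 113 R = \left(-113\right) \left(- \frac{47}{149}\right) = \frac{5311}{149}$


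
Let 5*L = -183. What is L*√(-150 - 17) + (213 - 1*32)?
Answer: 181 - 183*I*√167/5 ≈ 181.0 - 472.98*I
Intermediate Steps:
L = -183/5 (L = (⅕)*(-183) = -183/5 ≈ -36.600)
L*√(-150 - 17) + (213 - 1*32) = -183*√(-150 - 17)/5 + (213 - 1*32) = -183*I*√167/5 + (213 - 32) = -183*I*√167/5 + 181 = 181 - 183*I*√167/5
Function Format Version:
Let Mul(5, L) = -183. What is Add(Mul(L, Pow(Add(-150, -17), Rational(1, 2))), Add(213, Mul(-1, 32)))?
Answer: Add(181, Mul(Rational(-183, 5), I, Pow(167, Rational(1, 2)))) ≈ Add(181.00, Mul(-472.98, I))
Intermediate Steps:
L = Rational(-183, 5) (L = Mul(Rational(1, 5), -183) = Rational(-183, 5) ≈ -36.600)
Add(Mul(L, Pow(Add(-150, -17), Rational(1, 2))), Add(213, Mul(-1, 32))) = Add(Mul(Rational(-183, 5), Pow(Add(-150, -17), Rational(1, 2))), Add(213, Mul(-1, 32))) = Add(Mul(Rational(-183, 5), Pow(-167, Rational(1, 2))), Add(213, -32)) = Add(Mul(Rational(-183, 5), Mul(I, Pow(167, Rational(1, 2)))), 181) = Add(Mul(Rational(-183, 5), I, Pow(167, Rational(1, 2))), 181) = Add(181, Mul(Rational(-183, 5), I, Pow(167, Rational(1, 2))))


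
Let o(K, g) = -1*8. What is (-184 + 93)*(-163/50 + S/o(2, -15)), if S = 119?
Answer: 330057/200 ≈ 1650.3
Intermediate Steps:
o(K, g) = -8
(-184 + 93)*(-163/50 + S/o(2, -15)) = (-184 + 93)*(-163/50 + 119/(-8)) = -91*(-163*1/50 + 119*(-⅛)) = -91*(-163/50 - 119/8) = -91*(-3627/200) = 330057/200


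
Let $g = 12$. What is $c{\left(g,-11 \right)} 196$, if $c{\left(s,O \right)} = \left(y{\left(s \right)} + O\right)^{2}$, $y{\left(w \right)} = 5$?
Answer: $7056$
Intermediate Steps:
$c{\left(s,O \right)} = \left(5 + O\right)^{2}$
$c{\left(g,-11 \right)} 196 = \left(5 - 11\right)^{2} \cdot 196 = \left(-6\right)^{2} \cdot 196 = 36 \cdot 196 = 7056$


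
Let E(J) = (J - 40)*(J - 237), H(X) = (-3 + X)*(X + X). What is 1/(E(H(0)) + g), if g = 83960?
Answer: 1/93440 ≈ 1.0702e-5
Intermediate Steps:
H(X) = 2*X*(-3 + X) (H(X) = (-3 + X)*(2*X) = 2*X*(-3 + X))
E(J) = (-237 + J)*(-40 + J) (E(J) = (-40 + J)*(-237 + J) = (-237 + J)*(-40 + J))
1/(E(H(0)) + g) = 1/((9480 + (2*0*(-3 + 0))² - 554*0*(-3 + 0)) + 83960) = 1/((9480 + (2*0*(-3))² - 554*0*(-3)) + 83960) = 1/((9480 + 0² - 277*0) + 83960) = 1/((9480 + 0 + 0) + 83960) = 1/(9480 + 83960) = 1/93440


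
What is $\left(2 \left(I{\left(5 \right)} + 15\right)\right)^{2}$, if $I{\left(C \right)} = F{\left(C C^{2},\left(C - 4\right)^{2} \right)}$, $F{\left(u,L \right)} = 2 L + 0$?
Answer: $1156$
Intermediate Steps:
$F{\left(u,L \right)} = 2 L$
$I{\left(C \right)} = 2 \left(-4 + C\right)^{2}$ ($I{\left(C \right)} = 2 \left(C - 4\right)^{2} = 2 \left(-4 + C\right)^{2}$)
$\left(2 \left(I{\left(5 \right)} + 15\right)\right)^{2} = \left(2 \left(2 \left(-4 + 5\right)^{2} + 15\right)\right)^{2} = \left(2 \left(2 \cdot 1^{2} + 15\right)\right)^{2} = \left(2 \left(2 \cdot 1 + 15\right)\right)^{2} = \left(2 \left(2 + 15\right)\right)^{2} = \left(2 \cdot 17\right)^{2} = 34^{2} = 1156$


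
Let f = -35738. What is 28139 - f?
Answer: 63877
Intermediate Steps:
28139 - f = 28139 - 1*(-35738) = 28139 + 35738 = 63877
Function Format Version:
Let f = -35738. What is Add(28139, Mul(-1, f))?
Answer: 63877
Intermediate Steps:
Add(28139, Mul(-1, f)) = Add(28139, Mul(-1, -35738)) = Add(28139, 35738) = 63877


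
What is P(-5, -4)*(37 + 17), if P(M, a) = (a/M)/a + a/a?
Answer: 216/5 ≈ 43.200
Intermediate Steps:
P(M, a) = 1 + 1/M (P(M, a) = 1/M + 1 = 1 + 1/M)
P(-5, -4)*(37 + 17) = ((1 - 5)/(-5))*(37 + 17) = -⅕*(-4)*54 = (⅘)*54 = 216/5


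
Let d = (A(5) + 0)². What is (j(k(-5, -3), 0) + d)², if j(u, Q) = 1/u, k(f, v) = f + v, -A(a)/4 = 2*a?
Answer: 163814401/64 ≈ 2.5596e+6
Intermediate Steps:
A(a) = -8*a
d = 1600 (d = (-8*5 + 0)² = (-40 + 0)² = (-40)² = 1600)
(j(k(-5, -3), 0) + d)² = (1/(-5 - 3) + 1600)² = (1/(-8) + 1600)² = (-⅛ + 1600)² = (12799/8)² = 163814401/64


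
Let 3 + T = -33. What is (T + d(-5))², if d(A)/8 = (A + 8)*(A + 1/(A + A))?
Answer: 627264/25 ≈ 25091.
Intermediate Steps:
T = -36 (T = -3 - 33 = -36)
d(A) = 8*(8 + A)*(A + 1/(2*A)) (d(A) = 8*((A + 8)*(A + 1/(A + A))) = 8*((8 + A)*(A + 1/(2*A))) = 8*(8 + A)*(A + 1/(2*A)))
(T + d(-5))² = (-36 + (4 + 8*(-5)² + 32/(-5) + 64*(-5)))² = (-36 + (4 + 8*25 + 32*(-⅕) - 320))² = (-36 + (4 + 200 - 32/5 - 320))² = (-36 - 612/5)² = (-792/5)² = 627264/25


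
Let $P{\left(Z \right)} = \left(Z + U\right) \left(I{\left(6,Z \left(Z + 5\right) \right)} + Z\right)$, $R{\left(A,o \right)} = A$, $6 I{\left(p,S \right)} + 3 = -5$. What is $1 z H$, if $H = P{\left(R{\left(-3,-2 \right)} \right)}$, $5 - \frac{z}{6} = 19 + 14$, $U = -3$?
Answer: $-4368$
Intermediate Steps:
$z = -168$ ($z = 30 - 6 \left(19 + 14\right) = 30 - 198 = -168$)
$I{\left(p,S \right)} = - \frac{4}{3}$ ($I{\left(p,S \right)} = - \frac{1}{2} + \frac{1}{6} \left(-5\right) = - \frac{1}{2} - \frac{5}{6} = - \frac{4}{3}$)
$P{\left(Z \right)} = \left(-3 + Z\right) \left(- \frac{4}{3} + Z\right)$ ($P{\left(Z \right)} = \left(Z - 3\right) \left(- \frac{4}{3} + Z\right) = \left(-3 + Z\right) \left(- \frac{4}{3} + Z\right)$)
$H = 26$ ($H = 4 + \left(-3\right)^{2} - -13 = 4 + 9 + 13 = 26$)
$1 z H = 1 \left(-168\right) 26 = \left(-168\right) 26 = -4368$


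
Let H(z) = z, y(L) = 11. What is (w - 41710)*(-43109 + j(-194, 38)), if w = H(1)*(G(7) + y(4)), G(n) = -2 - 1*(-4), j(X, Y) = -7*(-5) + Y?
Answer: 1794472092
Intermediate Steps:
j(X, Y) = 35 + Y
G(n) = 2 (G(n) = -2 + 4 = 2)
w = 13 (w = 1*(2 + 11) = 1*13 = 13)
(w - 41710)*(-43109 + j(-194, 38)) = (13 - 41710)*(-43109 + (35 + 38)) = -41697*(-43109 + 73) = -41697*(-43036) = 1794472092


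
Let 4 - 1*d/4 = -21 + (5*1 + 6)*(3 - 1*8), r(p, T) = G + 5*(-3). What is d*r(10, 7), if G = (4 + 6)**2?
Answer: 27200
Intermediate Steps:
G = 100 (G = 10**2 = 100)
r(p, T) = 85 (r(p, T) = 100 + 5*(-3) = 100 - 15 = 85)
d = 320 (d = 16 - 4*(-21 + (5*1 + 6)*(3 - 1*8)) = 16 - 4*(-21 + (5 + 6)*(3 - 8)) = 16 - 4*(-21 + 11*(-5)) = 16 - 4*(-21 - 55) = 16 - 4*(-76) = 16 + 304 = 320)
d*r(10, 7) = 320*85 = 27200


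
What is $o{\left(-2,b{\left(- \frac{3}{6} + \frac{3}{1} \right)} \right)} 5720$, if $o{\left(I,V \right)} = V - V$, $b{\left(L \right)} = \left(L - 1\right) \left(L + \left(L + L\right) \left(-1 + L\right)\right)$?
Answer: $0$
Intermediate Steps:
$b{\left(L \right)} = \left(-1 + L\right) \left(L + 2 L \left(-1 + L\right)\right)$
$o{\left(I,V \right)} = 0$
$o{\left(-2,b{\left(- \frac{3}{6} + \frac{3}{1} \right)} \right)} 5720 = 0 \cdot 5720 = 0$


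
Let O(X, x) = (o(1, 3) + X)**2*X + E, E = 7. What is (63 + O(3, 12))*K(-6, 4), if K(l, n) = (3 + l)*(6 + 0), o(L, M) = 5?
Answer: -4716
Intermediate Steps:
K(l, n) = 18 + 6*l (K(l, n) = (3 + l)*6 = 18 + 6*l)
O(X, x) = 7 + X*(5 + X)**2 (O(X, x) = (5 + X)**2*X + 7 = X*(5 + X)**2 + 7 = 7 + X*(5 + X)**2)
(63 + O(3, 12))*K(-6, 4) = (63 + (7 + 3*(5 + 3)**2))*(18 + 6*(-6)) = (63 + (7 + 3*8**2))*(18 - 36) = (63 + (7 + 3*64))*(-18) = (63 + (7 + 192))*(-18) = (63 + 199)*(-18) = 262*(-18) = -4716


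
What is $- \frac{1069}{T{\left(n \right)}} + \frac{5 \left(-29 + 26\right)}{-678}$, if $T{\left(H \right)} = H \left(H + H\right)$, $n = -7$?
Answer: $- \frac{60276}{5537} \approx -10.886$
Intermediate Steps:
$T{\left(H \right)} = 2 H^{2}$ ($T{\left(H \right)} = H 2 H = 2 H^{2}$)
$- \frac{1069}{T{\left(n \right)}} + \frac{5 \left(-29 + 26\right)}{-678} = - \frac{1069}{2 \left(-7\right)^{2}} + \frac{5 \left(-29 + 26\right)}{-678} = - \frac{1069}{2 \cdot 49} + 5 \left(-3\right) \left(- \frac{1}{678}\right) = - \frac{1069}{98} - - \frac{5}{226} = \left(-1069\right) \frac{1}{98} + \frac{5}{226} = - \frac{1069}{98} + \frac{5}{226} = - \frac{60276}{5537}$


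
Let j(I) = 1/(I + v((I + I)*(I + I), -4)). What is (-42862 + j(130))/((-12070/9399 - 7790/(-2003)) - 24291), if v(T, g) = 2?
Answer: 35504845780417/20119356810388 ≈ 1.7647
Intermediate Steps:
j(I) = 1/(2 + I) (j(I) = 1/(I + 2) = 1/(2 + I))
(-42862 + j(130))/((-12070/9399 - 7790/(-2003)) - 24291) = (-42862 + 1/(2 + 130))/((-12070/9399 - 7790/(-2003)) - 24291) = (-42862 + 1/132)/((-12070*1/9399 - 7790*(-1/2003)) - 24291) = (-42862 + 1/132)/((-12070/9399 + 7790/2003) - 24291) = -5657783/(132*(49042000/18826197 - 24291)) = -5657783/(132*(-457258109327/18826197)) = -5657783/132*(-18826197/457258109327) = 35504845780417/20119356810388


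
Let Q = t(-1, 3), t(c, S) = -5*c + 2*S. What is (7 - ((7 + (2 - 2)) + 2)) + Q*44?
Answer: 482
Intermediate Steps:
Q = 11 (Q = -5*(-1) + 2*3 = 5 + 6 = 11)
(7 - ((7 + (2 - 2)) + 2)) + Q*44 = (7 - ((7 + (2 - 2)) + 2)) + 11*44 = (7 - ((7 + 0) + 2)) + 484 = (7 - (7 + 2)) + 484 = (7 - 1*9) + 484 = (7 - 9) + 484 = -2 + 484 = 482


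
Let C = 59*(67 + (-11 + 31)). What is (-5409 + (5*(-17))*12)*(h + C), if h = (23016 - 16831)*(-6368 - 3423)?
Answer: 389290106658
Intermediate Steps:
h = -60557335 (h = 6185*(-9791) = -60557335)
C = 5133 (C = 59*(67 + 20) = 59*87 = 5133)
(-5409 + (5*(-17))*12)*(h + C) = (-5409 + (5*(-17))*12)*(-60557335 + 5133) = (-5409 - 85*12)*(-60552202) = (-5409 - 1020)*(-60552202) = -6429*(-60552202) = 389290106658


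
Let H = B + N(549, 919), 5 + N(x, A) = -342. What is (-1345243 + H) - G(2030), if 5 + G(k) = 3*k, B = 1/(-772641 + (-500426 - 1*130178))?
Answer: -1896731185376/1403245 ≈ -1.3517e+6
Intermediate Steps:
N(x, A) = -347 (N(x, A) = -5 - 342 = -347)
B = -1/1403245 (B = 1/(-772641 + (-500426 - 130178)) = 1/(-772641 - 630604) = 1/(-1403245) = -1/1403245 ≈ -7.1263e-7)
G(k) = -5 + 3*k
H = -486926016/1403245 (H = -1/1403245 - 347 = -486926016/1403245 ≈ -347.00)
(-1345243 + H) - G(2030) = (-1345243 - 486926016/1403245) - (-5 + 3*2030) = -1888192439551/1403245 - (-5 + 6090) = -1888192439551/1403245 - 1*6085 = -1888192439551/1403245 - 6085 = -1896731185376/1403245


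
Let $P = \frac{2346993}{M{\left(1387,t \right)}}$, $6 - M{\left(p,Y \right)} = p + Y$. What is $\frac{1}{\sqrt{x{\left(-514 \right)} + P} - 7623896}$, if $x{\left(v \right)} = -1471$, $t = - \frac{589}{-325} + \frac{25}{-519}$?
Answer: $- \frac{80826376393588}{616211887715159604361} - \frac{i \sqrt{1424430613761470206}}{1232423775430319208722} \approx -1.3117 \cdot 10^{-7} - 9.6841 \cdot 10^{-13} i$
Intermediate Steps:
$t = \frac{297566}{168675}$ ($t = \left(-589\right) \left(- \frac{1}{325}\right) + 25 \left(- \frac{1}{519}\right) = \frac{589}{325} - \frac{25}{519} = \frac{297566}{168675} \approx 1.7641$)
$M{\left(p,Y \right)} = 6 - Y - p$ ($M{\left(p,Y \right)} = 6 - \left(p + Y\right) = 6 - \left(Y + p\right) = 6 - Y - p$)
$P = - \frac{35989004025}{21203431}$ ($P = \frac{2346993}{6 - \frac{297566}{168675} - 1387} = \frac{2346993}{- \frac{233237741}{168675}} = 2346993 \left(- \frac{168675}{233237741}\right) = - \frac{35989004025}{21203431} \approx -1697.3$)
$\frac{1}{\sqrt{x{\left(-514 \right)} + P} - 7623896} = \frac{1}{\sqrt{-1471 - \frac{35989004025}{21203431}} - 7623896} = \frac{1}{\sqrt{- \frac{67179251026}{21203431}} - 7623896} = \frac{1}{\frac{i \sqrt{1424430613761470206}}{21203431} - 7623896} = \frac{1}{-7623896 + \frac{i \sqrt{1424430613761470206}}{21203431}}$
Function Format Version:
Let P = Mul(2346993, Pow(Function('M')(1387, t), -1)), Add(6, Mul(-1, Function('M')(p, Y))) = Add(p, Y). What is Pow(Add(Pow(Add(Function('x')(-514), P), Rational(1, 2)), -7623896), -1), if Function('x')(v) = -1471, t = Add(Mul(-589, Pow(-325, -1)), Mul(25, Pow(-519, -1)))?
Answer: Add(Rational(-80826376393588, 616211887715159604361), Mul(Rational(-1, 1232423775430319208722), I, Pow(1424430613761470206, Rational(1, 2)))) ≈ Add(-1.3117e-7, Mul(-9.6841e-13, I))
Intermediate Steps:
t = Rational(297566, 168675) (t = Add(Mul(-589, Rational(-1, 325)), Mul(25, Rational(-1, 519))) = Add(Rational(589, 325), Rational(-25, 519)) = Rational(297566, 168675) ≈ 1.7641)
Function('M')(p, Y) = Add(6, Mul(-1, Y), Mul(-1, p)) (Function('M')(p, Y) = Add(6, Mul(-1, Add(p, Y))) = Add(6, Mul(-1, Add(Y, p))) = Add(6, Add(Mul(-1, Y), Mul(-1, p))) = Add(6, Mul(-1, Y), Mul(-1, p)))
P = Rational(-35989004025, 21203431) (P = Mul(2346993, Pow(Add(6, Mul(-1, Rational(297566, 168675)), Mul(-1, 1387)), -1)) = Mul(2346993, Pow(Add(6, Rational(-297566, 168675), -1387), -1)) = Mul(2346993, Pow(Rational(-233237741, 168675), -1)) = Mul(2346993, Rational(-168675, 233237741)) = Rational(-35989004025, 21203431) ≈ -1697.3)
Pow(Add(Pow(Add(Function('x')(-514), P), Rational(1, 2)), -7623896), -1) = Pow(Add(Pow(Add(-1471, Rational(-35989004025, 21203431)), Rational(1, 2)), -7623896), -1) = Pow(Add(Pow(Rational(-67179251026, 21203431), Rational(1, 2)), -7623896), -1) = Pow(Add(Mul(Rational(1, 21203431), I, Pow(1424430613761470206, Rational(1, 2))), -7623896), -1) = Pow(Add(-7623896, Mul(Rational(1, 21203431), I, Pow(1424430613761470206, Rational(1, 2)))), -1)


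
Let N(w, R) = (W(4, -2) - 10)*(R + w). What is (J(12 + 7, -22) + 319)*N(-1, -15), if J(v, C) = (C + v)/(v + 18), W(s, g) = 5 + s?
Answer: 188800/37 ≈ 5102.7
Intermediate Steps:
N(w, R) = -R - w (N(w, R) = ((5 + 4) - 10)*(R + w) = (9 - 10)*(R + w) = -(R + w) = -R - w)
J(v, C) = (C + v)/(18 + v)
(J(12 + 7, -22) + 319)*N(-1, -15) = ((-22 + (12 + 7))/(18 + (12 + 7)) + 319)*(-1*(-15) - 1*(-1)) = ((-22 + 19)/(18 + 19) + 319)*(15 + 1) = (-3/37 + 319)*16 = (11800/37)*16 = 188800/37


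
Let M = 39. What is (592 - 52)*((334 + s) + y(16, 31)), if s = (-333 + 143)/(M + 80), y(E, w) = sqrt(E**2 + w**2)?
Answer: 21360240/119 + 540*sqrt(1217) ≈ 1.9834e+5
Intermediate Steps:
s = -190/119 (s = (-333 + 143)/(39 + 80) = -190/119 ≈ -1.5966)
(592 - 52)*((334 + s) + y(16, 31)) = (592 - 52)*((334 - 190/119) + sqrt(16**2 + 31**2)) = 540*(39556/119 + sqrt(256 + 961)) = 540*(39556/119 + sqrt(1217)) = 21360240/119 + 540*sqrt(1217)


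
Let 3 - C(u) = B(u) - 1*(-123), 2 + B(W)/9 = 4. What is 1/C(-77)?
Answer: -1/138 ≈ -0.0072464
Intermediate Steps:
B(W) = 18 (B(W) = -18 + 9*4 = -18 + 36 = 18)
C(u) = -138 (C(u) = 3 - (18 - 1*(-123)) = 3 - (18 + 123) = 3 - 1*141 = 3 - 141 = -138)
1/C(-77) = 1/(-138) = -1/138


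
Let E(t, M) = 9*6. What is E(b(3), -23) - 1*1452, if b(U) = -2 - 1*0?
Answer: -1398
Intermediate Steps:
b(U) = -2 (b(U) = -2 + 0 = -2)
E(t, M) = 54
E(b(3), -23) - 1*1452 = 54 - 1*1452 = 54 - 1452 = -1398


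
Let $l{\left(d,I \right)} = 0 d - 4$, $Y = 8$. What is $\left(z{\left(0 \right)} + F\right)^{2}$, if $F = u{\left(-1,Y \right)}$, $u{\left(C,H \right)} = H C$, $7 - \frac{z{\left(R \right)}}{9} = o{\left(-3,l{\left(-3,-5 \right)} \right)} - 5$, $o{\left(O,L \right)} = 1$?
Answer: $8281$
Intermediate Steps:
$l{\left(d,I \right)} = -4$ ($l{\left(d,I \right)} = 0 - 4 = -4$)
$z{\left(R \right)} = 99$ ($z{\left(R \right)} = 63 - 9 \left(1 - 5\right) = 63 - -36 = 63 + 36 = 99$)
$u{\left(C,H \right)} = C H$
$F = -8$ ($F = \left(-1\right) 8 = -8$)
$\left(z{\left(0 \right)} + F\right)^{2} = \left(99 - 8\right)^{2} = 91^{2} = 8281$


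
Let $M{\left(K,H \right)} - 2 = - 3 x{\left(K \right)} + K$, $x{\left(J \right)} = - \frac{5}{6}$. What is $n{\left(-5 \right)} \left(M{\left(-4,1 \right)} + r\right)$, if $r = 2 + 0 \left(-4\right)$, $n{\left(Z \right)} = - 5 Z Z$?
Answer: $- \frac{625}{2} \approx -312.5$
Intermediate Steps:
$x{\left(J \right)} = - \frac{5}{6}$ ($x{\left(J \right)} = \left(-5\right) \frac{1}{6} = - \frac{5}{6}$)
$n{\left(Z \right)} = - 5 Z^{2}$
$M{\left(K,H \right)} = \frac{9}{2} + K$ ($M{\left(K,H \right)} = 2 + \left(\left(-3\right) \left(- \frac{5}{6}\right) + K\right) = 2 + \left(\frac{5}{2} + K\right) = \frac{9}{2} + K$)
$r = 2$ ($r = 2 + 0 = 2$)
$n{\left(-5 \right)} \left(M{\left(-4,1 \right)} + r\right) = - 5 \left(-5\right)^{2} \left(\left(\frac{9}{2} - 4\right) + 2\right) = \left(-5\right) 25 \left(\frac{1}{2} + 2\right) = \left(-125\right) \frac{5}{2} = - \frac{625}{2}$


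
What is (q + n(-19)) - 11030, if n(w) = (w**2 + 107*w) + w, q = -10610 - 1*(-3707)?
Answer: -19624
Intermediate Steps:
q = -6903 (q = -10610 + 3707 = -6903)
n(w) = w**2 + 108*w
(q + n(-19)) - 11030 = (-6903 - 19*(108 - 19)) - 11030 = (-6903 - 19*89) - 11030 = (-6903 - 1691) - 11030 = -8594 - 11030 = -19624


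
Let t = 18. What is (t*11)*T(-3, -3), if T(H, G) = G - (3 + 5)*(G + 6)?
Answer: -5346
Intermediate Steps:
T(H, G) = -48 - 7*G (T(H, G) = G - 8*(6 + G) = G - (48 + 8*G) = G + (-48 - 8*G) = -48 - 7*G)
(t*11)*T(-3, -3) = (18*11)*(-48 - 7*(-3)) = 198*(-48 + 21) = 198*(-27) = -5346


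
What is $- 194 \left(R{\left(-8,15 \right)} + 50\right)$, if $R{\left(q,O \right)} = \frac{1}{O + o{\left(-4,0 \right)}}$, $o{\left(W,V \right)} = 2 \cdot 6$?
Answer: $- \frac{262094}{27} \approx -9707.2$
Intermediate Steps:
$o{\left(W,V \right)} = 12$
$R{\left(q,O \right)} = \frac{1}{12 + O}$ ($R{\left(q,O \right)} = \frac{1}{O + 12} = \frac{1}{12 + O}$)
$- 194 \left(R{\left(-8,15 \right)} + 50\right) = - 194 \left(\frac{1}{12 + 15} + 50\right) = - 194 \left(\frac{1}{27} + 50\right) = \left(-194\right) \frac{1351}{27} = - \frac{262094}{27}$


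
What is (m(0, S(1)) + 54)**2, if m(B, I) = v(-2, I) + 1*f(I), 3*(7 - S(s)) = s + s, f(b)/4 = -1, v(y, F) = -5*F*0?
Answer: 2500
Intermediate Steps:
v(y, F) = 0
f(b) = -4 (f(b) = 4*(-1) = -4)
S(s) = 7 - 2*s/3 (S(s) = 7 - (s + s)/3 = 7 - 2*s/3)
m(B, I) = -4 (m(B, I) = 0 + 1*(-4) = 0 - 4 = -4)
(m(0, S(1)) + 54)**2 = (-4 + 54)**2 = 50**2 = 2500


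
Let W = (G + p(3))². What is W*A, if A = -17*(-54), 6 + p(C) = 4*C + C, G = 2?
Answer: 111078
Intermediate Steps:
p(C) = -6 + 5*C (p(C) = -6 + (4*C + C) = -6 + 5*C)
W = 121 (W = (2 + (-6 + 5*3))² = (2 + (-6 + 15))² = (2 + 9)² = 11² = 121)
A = 918
W*A = 121*918 = 111078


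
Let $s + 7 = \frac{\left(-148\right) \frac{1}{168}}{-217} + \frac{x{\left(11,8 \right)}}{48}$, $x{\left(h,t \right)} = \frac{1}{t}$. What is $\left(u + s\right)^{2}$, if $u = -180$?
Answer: $\frac{11896802621176225}{340234223616} \approx 34967.0$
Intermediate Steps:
$s = - \frac{4079185}{583296}$ ($s = -7 + \left(\frac{\left(-148\right) \frac{1}{168}}{-217} + \frac{1}{8 \cdot 48}\right) = -7 + \left(\left(-148\right) \frac{1}{168} \left(- \frac{1}{217}\right) + \frac{1}{8} \cdot \frac{1}{48}\right) = -7 + \left(\left(- \frac{37}{42}\right) \left(- \frac{1}{217}\right) + \frac{1}{384}\right) = -7 + \left(\frac{37}{9114} + \frac{1}{384}\right) = -7 + \frac{3887}{583296} = - \frac{4079185}{583296} \approx -6.9933$)
$\left(u + s\right)^{2} = \left(-180 - \frac{4079185}{583296}\right)^{2} = \left(- \frac{109072465}{583296}\right)^{2} = \frac{11896802621176225}{340234223616}$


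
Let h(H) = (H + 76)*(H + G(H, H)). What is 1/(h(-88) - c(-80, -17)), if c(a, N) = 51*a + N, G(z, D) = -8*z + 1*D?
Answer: -1/2239 ≈ -0.00044663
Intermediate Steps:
G(z, D) = D - 8*z (G(z, D) = -8*z + D = D - 8*z)
c(a, N) = N + 51*a
h(H) = -6*H*(76 + H) (h(H) = (H + 76)*(H + (H - 8*H)) = (76 + H)*(H - 7*H) = (76 + H)*(-6*H) = -6*H*(76 + H))
1/(h(-88) - c(-80, -17)) = 1/(6*(-88)*(-76 - 1*(-88)) - (-17 + 51*(-80))) = 1/(6*(-88)*(-76 + 88) - (-17 - 4080)) = 1/(6*(-88)*12 - 1*(-4097)) = 1/(-6336 + 4097) = 1/(-2239) = -1/2239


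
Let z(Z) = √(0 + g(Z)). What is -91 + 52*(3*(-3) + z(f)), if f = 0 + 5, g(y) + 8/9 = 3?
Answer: -559 + 52*√19/3 ≈ -483.45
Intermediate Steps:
g(y) = 19/9 (g(y) = -8/9 + 3 = 19/9)
f = 5
z(Z) = √19/3 (z(Z) = √(0 + 19/9) = √(19/9) = √19/3)
-91 + 52*(3*(-3) + z(f)) = -91 + 52*(3*(-3) + √19/3) = -91 + 52*(-9 + √19/3) = -91 + (-468 + 52*√19/3) = -559 + 52*√19/3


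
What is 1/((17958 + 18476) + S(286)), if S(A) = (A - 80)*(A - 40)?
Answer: 1/87110 ≈ 1.1480e-5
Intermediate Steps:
S(A) = (-80 + A)*(-40 + A)
1/((17958 + 18476) + S(286)) = 1/((17958 + 18476) + (3200 + 286² - 120*286)) = 1/(36434 + (3200 + 81796 - 34320)) = 1/(36434 + 50676) = 1/87110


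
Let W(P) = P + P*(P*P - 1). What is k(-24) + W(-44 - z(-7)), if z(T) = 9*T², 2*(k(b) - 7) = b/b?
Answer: -228168235/2 ≈ -1.1408e+8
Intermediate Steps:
k(b) = 15/2 (k(b) = 7 + (b/b)/2 = 7 + (½)*1 = 7 + ½ = 15/2)
W(P) = P + P*(-1 + P²) (W(P) = P + P*(P² - 1) = P + P*(-1 + P²))
k(-24) + W(-44 - z(-7)) = 15/2 + (-44 - 9*(-7)²)³ = 15/2 + (-44 - 9*49)³ = 15/2 + (-44 - 1*441)³ = 15/2 + (-44 - 441)³ = 15/2 + (-485)³ = 15/2 - 114084125 = -228168235/2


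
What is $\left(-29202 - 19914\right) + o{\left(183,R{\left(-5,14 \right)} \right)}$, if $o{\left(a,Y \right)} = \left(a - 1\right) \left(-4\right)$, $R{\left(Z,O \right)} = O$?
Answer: $-49844$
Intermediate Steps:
$o{\left(a,Y \right)} = 4 - 4 a$ ($o{\left(a,Y \right)} = \left(-1 + a\right) \left(-4\right) = 4 - 4 a$)
$\left(-29202 - 19914\right) + o{\left(183,R{\left(-5,14 \right)} \right)} = \left(-29202 - 19914\right) + \left(4 - 732\right) = -49116 + \left(4 - 732\right) = -49116 - 728 = -49844$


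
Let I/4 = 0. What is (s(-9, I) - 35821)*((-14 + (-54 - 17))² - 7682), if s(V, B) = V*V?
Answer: 16333180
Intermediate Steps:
I = 0 (I = 4*0 = 0)
s(V, B) = V²
(s(-9, I) - 35821)*((-14 + (-54 - 17))² - 7682) = ((-9)² - 35821)*((-14 + (-54 - 17))² - 7682) = (81 - 35821)*((-14 - 71)² - 7682) = -35740*((-85)² - 7682) = -35740*(7225 - 7682) = -35740*(-457) = 16333180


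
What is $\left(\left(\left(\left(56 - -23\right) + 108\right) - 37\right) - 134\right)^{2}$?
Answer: $256$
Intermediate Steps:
$\left(\left(\left(\left(56 - -23\right) + 108\right) - 37\right) - 134\right)^{2} = \left(\left(\left(\left(56 + 23\right) + 108\right) - 37\right) - 134\right)^{2} = \left(\left(\left(79 + 108\right) - 37\right) - 134\right)^{2} = \left(\left(187 - 37\right) - 134\right)^{2} = \left(150 - 134\right)^{2} = 16^{2} = 256$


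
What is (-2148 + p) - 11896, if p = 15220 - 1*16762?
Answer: -15586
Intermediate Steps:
p = -1542 (p = 15220 - 16762 = -1542)
(-2148 + p) - 11896 = (-2148 - 1542) - 11896 = -3690 - 11896 = -15586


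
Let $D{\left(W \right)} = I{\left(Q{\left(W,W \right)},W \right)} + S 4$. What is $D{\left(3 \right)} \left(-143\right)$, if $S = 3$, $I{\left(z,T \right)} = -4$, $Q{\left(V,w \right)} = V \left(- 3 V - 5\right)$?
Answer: $-1144$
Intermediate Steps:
$Q{\left(V,w \right)} = V \left(-5 - 3 V\right)$
$D{\left(W \right)} = 8$ ($D{\left(W \right)} = -4 + 3 \cdot 4 = -4 + 12 = 8$)
$D{\left(3 \right)} \left(-143\right) = 8 \left(-143\right) = -1144$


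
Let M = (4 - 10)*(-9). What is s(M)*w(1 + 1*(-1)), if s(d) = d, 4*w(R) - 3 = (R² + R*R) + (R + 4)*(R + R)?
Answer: 81/2 ≈ 40.500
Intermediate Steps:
w(R) = ¾ + R²/2 + R*(4 + R)/2 (w(R) = ¾ + ((R² + R*R) + (R + 4)*(R + R))/4 = ¾ + ((R² + R²) + (4 + R)*(2*R))/4 = ¾ + (2*R² + 2*R*(4 + R))/4 = ¾ + (R²/2 + R*(4 + R)/2) = ¾ + R²/2 + R*(4 + R)/2)
M = 54 (M = -6*(-9) = 54)
s(M)*w(1 + 1*(-1)) = 54*(¾ + (1 + 1*(-1))² + 2*(1 + 1*(-1))) = 54*(¾ + (1 - 1)² + 2*(1 - 1)) = 54*(¾ + 0² + 2*0) = 54*(¾ + 0 + 0) = 54*(¾) = 81/2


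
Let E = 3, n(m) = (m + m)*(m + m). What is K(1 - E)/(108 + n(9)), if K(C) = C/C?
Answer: 1/432 ≈ 0.0023148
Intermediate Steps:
n(m) = 4*m**2 (n(m) = (2*m)*(2*m) = 4*m**2)
K(C) = 1
K(1 - E)/(108 + n(9)) = 1/(108 + 4*9**2) = 1/(108 + 4*81) = 1/(108 + 324) = 1/432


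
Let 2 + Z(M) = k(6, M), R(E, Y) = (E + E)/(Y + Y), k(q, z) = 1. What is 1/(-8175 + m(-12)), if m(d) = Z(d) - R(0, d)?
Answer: -1/8176 ≈ -0.00012231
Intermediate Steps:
R(E, Y) = E/Y (R(E, Y) = (2*E)/((2*Y)) = (2*E)*(1/(2*Y)) = E/Y)
Z(M) = -1 (Z(M) = -2 + 1 = -1)
m(d) = -1 (m(d) = -1 - 0/d = -1 - 1*0 = -1 + 0 = -1)
1/(-8175 + m(-12)) = 1/(-8175 - 1) = 1/(-8176) = -1/8176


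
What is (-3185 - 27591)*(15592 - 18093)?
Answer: 76970776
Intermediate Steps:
(-3185 - 27591)*(15592 - 18093) = -30776*(-2501) = 76970776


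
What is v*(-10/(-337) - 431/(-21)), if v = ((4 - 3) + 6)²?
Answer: 1018199/1011 ≈ 1007.1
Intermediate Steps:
v = 49 (v = (1 + 6)² = 7² = 49)
v*(-10/(-337) - 431/(-21)) = 49*(-10/(-337) - 431/(-21)) = 49*(-10*(-1/337) - 431*(-1/21)) = 49*(10/337 + 431/21) = 49*(145457/7077) = 1018199/1011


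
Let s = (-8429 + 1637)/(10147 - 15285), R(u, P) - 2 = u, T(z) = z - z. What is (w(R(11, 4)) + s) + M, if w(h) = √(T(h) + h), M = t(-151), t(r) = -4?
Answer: -6880/2569 + √13 ≈ 0.92747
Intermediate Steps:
T(z) = 0
R(u, P) = 2 + u
M = -4
s = 3396/2569 (s = -6792/(-5138) = -6792*(-1/5138) = 3396/2569 ≈ 1.3219)
w(h) = √h (w(h) = √(0 + h) = √h)
(w(R(11, 4)) + s) + M = (√(2 + 11) + 3396/2569) - 4 = (√13 + 3396/2569) - 4 = (3396/2569 + √13) - 4 = -6880/2569 + √13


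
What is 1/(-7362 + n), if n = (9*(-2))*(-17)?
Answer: -1/7056 ≈ -0.00014172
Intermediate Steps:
n = 306 (n = -18*(-17) = 306)
1/(-7362 + n) = 1/(-7362 + 306) = 1/(-7056) = -1/7056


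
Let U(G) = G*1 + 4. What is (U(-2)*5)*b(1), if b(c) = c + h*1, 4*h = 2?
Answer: 15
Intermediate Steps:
h = ½ (h = (¼)*2 = ½ ≈ 0.50000)
b(c) = ½ + c (b(c) = c + (½)*1 = c + ½ = ½ + c)
U(G) = 4 + G (U(G) = G + 4 = 4 + G)
(U(-2)*5)*b(1) = ((4 - 2)*5)*(½ + 1) = (2*5)*(3/2) = 10*(3/2) = 15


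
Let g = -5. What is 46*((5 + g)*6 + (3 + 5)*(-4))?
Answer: -1472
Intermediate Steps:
46*((5 + g)*6 + (3 + 5)*(-4)) = 46*((5 - 5)*6 + (3 + 5)*(-4)) = 46*(0*6 + 8*(-4)) = 46*(0 - 32) = 46*(-32) = -1472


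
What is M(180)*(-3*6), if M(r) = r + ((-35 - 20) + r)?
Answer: -5490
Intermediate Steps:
M(r) = -55 + 2*r (M(r) = r + (-55 + r) = -55 + 2*r)
M(180)*(-3*6) = (-55 + 2*180)*(-3*6) = (-55 + 360)*(-18) = 305*(-18) = -5490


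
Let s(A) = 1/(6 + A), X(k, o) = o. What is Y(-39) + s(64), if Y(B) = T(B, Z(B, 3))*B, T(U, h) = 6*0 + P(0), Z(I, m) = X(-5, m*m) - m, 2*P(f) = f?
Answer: 1/70 ≈ 0.014286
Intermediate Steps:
P(f) = f/2
Z(I, m) = m**2 - m (Z(I, m) = m*m - m = m**2 - m)
T(U, h) = 0 (T(U, h) = 6*0 + (1/2)*0 = 0 + 0 = 0)
Y(B) = 0 (Y(B) = 0*B = 0)
Y(-39) + s(64) = 0 + 1/(6 + 64) = 0 + 1/70 = 1/70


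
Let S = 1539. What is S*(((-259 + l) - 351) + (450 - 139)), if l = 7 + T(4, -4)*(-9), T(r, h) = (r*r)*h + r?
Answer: 381672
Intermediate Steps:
T(r, h) = r + h*r**2 (T(r, h) = r**2*h + r = h*r**2 + r = r + h*r**2)
l = 547 (l = 7 + (4*(1 - 4*4))*(-9) = 7 + (4*(1 - 16))*(-9) = 7 + (4*(-15))*(-9) = 7 - 60*(-9) = 7 + 540 = 547)
S*(((-259 + l) - 351) + (450 - 139)) = 1539*(((-259 + 547) - 351) + (450 - 139)) = 1539*((288 - 351) + 311) = 1539*(-63 + 311) = 1539*248 = 381672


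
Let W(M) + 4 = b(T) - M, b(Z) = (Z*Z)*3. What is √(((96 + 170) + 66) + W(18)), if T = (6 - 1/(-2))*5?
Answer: 11*√115/2 ≈ 58.981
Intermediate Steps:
T = 65/2 (T = (6 - 1*(-½))*5 = (6 + ½)*5 = (13/2)*5 = 65/2 ≈ 32.500)
b(Z) = 3*Z² (b(Z) = Z²*3 = 3*Z²)
W(M) = 12659/4 - M (W(M) = -4 + (3*(65/2)² - M) = -4 + (3*(4225/4) - M) = -4 + (12675/4 - M) = 12659/4 - M)
√(((96 + 170) + 66) + W(18)) = √(((96 + 170) + 66) + (12659/4 - 1*18)) = √((266 + 66) + (12659/4 - 18)) = √(332 + 12587/4) = √(13915/4) = 11*√115/2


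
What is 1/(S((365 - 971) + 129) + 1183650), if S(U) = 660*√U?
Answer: 7891/9341567358 - 11*I*√53/7784639465 ≈ 8.4472e-7 - 1.0287e-8*I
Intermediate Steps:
1/(S((365 - 971) + 129) + 1183650) = 1/(660*√((365 - 971) + 129) + 1183650) = 1/(660*√(-606 + 129) + 1183650) = 1/(660*√(-477) + 1183650) = 1/(660*(3*I*√53) + 1183650) = 1/(1980*I*√53 + 1183650) = 1/(1183650 + 1980*I*√53)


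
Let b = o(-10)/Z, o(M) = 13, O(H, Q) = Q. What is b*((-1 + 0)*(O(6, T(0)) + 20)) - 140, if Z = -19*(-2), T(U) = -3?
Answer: -5541/38 ≈ -145.82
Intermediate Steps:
Z = 38
b = 13/38 ≈ 0.34211
b*((-1 + 0)*(O(6, T(0)) + 20)) - 140 = 13*((-1 + 0)*(-3 + 20))/38 - 140 = 13*(-1*17)/38 - 140 = (13/38)*(-17) - 140 = -221/38 - 140 = -5541/38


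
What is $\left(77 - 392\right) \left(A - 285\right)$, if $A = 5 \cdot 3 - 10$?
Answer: $88200$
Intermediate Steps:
$A = 5$ ($A = 15 - 10 = 5$)
$\left(77 - 392\right) \left(A - 285\right) = \left(77 - 392\right) \left(5 - 285\right) = \left(-315\right) \left(-280\right) = 88200$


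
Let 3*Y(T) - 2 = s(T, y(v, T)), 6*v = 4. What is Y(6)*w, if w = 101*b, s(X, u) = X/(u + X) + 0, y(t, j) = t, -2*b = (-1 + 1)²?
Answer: 0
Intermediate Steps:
b = 0 (b = -(-1 + 1)²/2 = -½*0² = -½*0 = 0)
v = ⅔ (v = (⅙)*4 = ⅔ ≈ 0.66667)
s(X, u) = X/(X + u) (s(X, u) = X/(X + u) + 0 = X/(X + u))
Y(T) = ⅔ + T/(3*(⅔ + T)) (Y(T) = ⅔ + (T/(T + ⅔))/3 = ⅔ + (T/(⅔ + T))/3 = ⅔ + T/(3*(⅔ + T)))
w = 0 (w = 101*0 = 0)
Y(6)*w = ((4 + 9*6)/(3*(2 + 3*6)))*0 = ((4 + 54)/(3*(2 + 18)))*0 = ((⅓)*58/20)*0 = ((⅓)*(1/20)*58)*0 = (29/30)*0 = 0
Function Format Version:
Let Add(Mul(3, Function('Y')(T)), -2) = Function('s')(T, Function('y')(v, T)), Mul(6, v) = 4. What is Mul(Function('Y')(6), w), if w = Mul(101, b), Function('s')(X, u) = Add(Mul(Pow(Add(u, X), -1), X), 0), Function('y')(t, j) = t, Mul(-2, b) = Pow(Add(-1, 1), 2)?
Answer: 0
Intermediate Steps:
b = 0 (b = Mul(Rational(-1, 2), Pow(Add(-1, 1), 2)) = Mul(Rational(-1, 2), Pow(0, 2)) = Mul(Rational(-1, 2), 0) = 0)
v = Rational(2, 3) (v = Mul(Rational(1, 6), 4) = Rational(2, 3) ≈ 0.66667)
Function('s')(X, u) = Mul(X, Pow(Add(X, u), -1)) (Function('s')(X, u) = Add(Mul(Pow(Add(X, u), -1), X), 0) = Add(Mul(X, Pow(Add(X, u), -1)), 0) = Mul(X, Pow(Add(X, u), -1)))
Function('Y')(T) = Add(Rational(2, 3), Mul(Rational(1, 3), T, Pow(Add(Rational(2, 3), T), -1))) (Function('Y')(T) = Add(Rational(2, 3), Mul(Rational(1, 3), Mul(T, Pow(Add(T, Rational(2, 3)), -1)))) = Add(Rational(2, 3), Mul(Rational(1, 3), Mul(T, Pow(Add(Rational(2, 3), T), -1)))) = Add(Rational(2, 3), Mul(Rational(1, 3), T, Pow(Add(Rational(2, 3), T), -1))))
w = 0 (w = Mul(101, 0) = 0)
Mul(Function('Y')(6), w) = Mul(Mul(Rational(1, 3), Pow(Add(2, Mul(3, 6)), -1), Add(4, Mul(9, 6))), 0) = Mul(Mul(Rational(1, 3), Pow(Add(2, 18), -1), Add(4, 54)), 0) = Mul(Mul(Rational(1, 3), Pow(20, -1), 58), 0) = Mul(Mul(Rational(1, 3), Rational(1, 20), 58), 0) = Mul(Rational(29, 30), 0) = 0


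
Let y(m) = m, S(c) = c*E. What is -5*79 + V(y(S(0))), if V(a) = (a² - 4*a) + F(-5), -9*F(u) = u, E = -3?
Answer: -3550/9 ≈ -394.44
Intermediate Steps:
F(u) = -u/9
S(c) = -3*c (S(c) = c*(-3) = -3*c)
V(a) = 5/9 + a² - 4*a (V(a) = (a² - 4*a) - ⅑*(-5) = (a² - 4*a) + 5/9 = 5/9 + a² - 4*a)
-5*79 + V(y(S(0))) = -5*79 + (5/9 + (-3*0)² - (-12)*0) = -395 + (5/9 + 0² - 4*0) = -395 + (5/9 + 0 + 0) = -395 + 5/9 = -3550/9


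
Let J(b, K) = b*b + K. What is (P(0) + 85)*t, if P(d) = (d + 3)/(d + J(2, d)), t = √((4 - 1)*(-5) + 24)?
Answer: 1029/4 ≈ 257.25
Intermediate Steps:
t = 3 (t = √(3*(-5) + 24) = √(-15 + 24) = √9 = 3)
J(b, K) = K + b² (J(b, K) = b² + K = K + b²)
P(d) = (3 + d)/(4 + 2*d) (P(d) = (d + 3)/(d + (d + 2²)) = (3 + d)/(d + (d + 4)) = (3 + d)/(d + (4 + d)) = (3 + d)/(4 + 2*d))
(P(0) + 85)*t = ((3 + 0)/(2*(2 + 0)) + 85)*3 = ((½)*3/2 + 85)*3 = ((½)*(½)*3 + 85)*3 = (¾ + 85)*3 = (343/4)*3 = 1029/4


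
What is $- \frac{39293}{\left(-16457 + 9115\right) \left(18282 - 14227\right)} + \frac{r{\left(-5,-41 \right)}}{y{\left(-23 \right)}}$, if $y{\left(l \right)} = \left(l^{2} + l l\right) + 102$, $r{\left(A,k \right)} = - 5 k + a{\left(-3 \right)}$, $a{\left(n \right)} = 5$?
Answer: $\frac{314882999}{1726764980} \approx 0.18235$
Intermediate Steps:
$r{\left(A,k \right)} = 5 - 5 k$ ($r{\left(A,k \right)} = - 5 k + 5 = 5 - 5 k$)
$y{\left(l \right)} = 102 + 2 l^{2}$ ($y{\left(l \right)} = \left(l^{2} + l^{2}\right) + 102 = 2 l^{2} + 102 = 102 + 2 l^{2}$)
$- \frac{39293}{\left(-16457 + 9115\right) \left(18282 - 14227\right)} + \frac{r{\left(-5,-41 \right)}}{y{\left(-23 \right)}} = - \frac{39293}{\left(-16457 + 9115\right) \left(18282 - 14227\right)} + \frac{5 - -205}{102 + 2 \left(-23\right)^{2}} = - \frac{39293}{\left(-7342\right) 4055} + \frac{5 + 205}{102 + 2 \cdot 529} = - \frac{39293}{-29771810} + \frac{210}{102 + 1058} = \left(-39293\right) \left(- \frac{1}{29771810}\right) + \frac{210}{1160} = \frac{39293}{29771810} + 210 \cdot \frac{1}{1160} = \frac{39293}{29771810} + \frac{21}{116} = \frac{314882999}{1726764980}$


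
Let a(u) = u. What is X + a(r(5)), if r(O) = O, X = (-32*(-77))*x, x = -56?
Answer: -137979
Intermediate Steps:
X = -137984 (X = -32*(-77)*(-56) = 2464*(-56) = -137984)
X + a(r(5)) = -137984 + 5 = -137979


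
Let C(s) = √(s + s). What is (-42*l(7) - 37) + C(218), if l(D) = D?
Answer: -331 + 2*√109 ≈ -310.12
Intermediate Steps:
C(s) = √2*√s (C(s) = √(2*s) = √2*√s)
(-42*l(7) - 37) + C(218) = (-42*7 - 37) + √2*√218 = (-294 - 37) + 2*√109 = -331 + 2*√109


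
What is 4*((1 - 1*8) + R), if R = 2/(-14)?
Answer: -200/7 ≈ -28.571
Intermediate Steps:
R = -⅐ (R = 2*(-1/14) = -⅐ ≈ -0.14286)
4*((1 - 1*8) + R) = 4*((1 - 1*8) - ⅐) = 4*((1 - 8) - ⅐) = 4*(-7 - ⅐) = 4*(-50/7) = -200/7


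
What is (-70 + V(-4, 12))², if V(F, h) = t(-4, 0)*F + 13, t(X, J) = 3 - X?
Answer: 7225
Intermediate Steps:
V(F, h) = 13 + 7*F (V(F, h) = (3 - 1*(-4))*F + 13 = (3 + 4)*F + 13 = 7*F + 13 = 13 + 7*F)
(-70 + V(-4, 12))² = (-70 + (13 + 7*(-4)))² = (-70 + (13 - 28))² = (-70 - 15)² = (-85)² = 7225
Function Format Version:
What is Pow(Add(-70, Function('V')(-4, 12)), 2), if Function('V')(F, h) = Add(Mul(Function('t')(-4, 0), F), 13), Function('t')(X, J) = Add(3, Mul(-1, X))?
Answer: 7225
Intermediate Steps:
Function('V')(F, h) = Add(13, Mul(7, F)) (Function('V')(F, h) = Add(Mul(Add(3, Mul(-1, -4)), F), 13) = Add(Mul(Add(3, 4), F), 13) = Add(Mul(7, F), 13) = Add(13, Mul(7, F)))
Pow(Add(-70, Function('V')(-4, 12)), 2) = Pow(Add(-70, Add(13, Mul(7, -4))), 2) = Pow(Add(-70, Add(13, -28)), 2) = Pow(Add(-70, -15), 2) = Pow(-85, 2) = 7225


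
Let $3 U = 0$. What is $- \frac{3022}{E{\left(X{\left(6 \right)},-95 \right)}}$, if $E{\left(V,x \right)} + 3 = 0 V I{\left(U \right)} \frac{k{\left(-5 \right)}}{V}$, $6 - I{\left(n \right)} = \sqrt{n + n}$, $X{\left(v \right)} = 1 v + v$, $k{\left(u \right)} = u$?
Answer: $\frac{3022}{3} \approx 1007.3$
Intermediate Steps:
$X{\left(v \right)} = 2 v$ ($X{\left(v \right)} = v + v = 2 v$)
$U = 0$ ($U = \frac{1}{3} \cdot 0 = 0$)
$I{\left(n \right)} = 6 - \sqrt{2} \sqrt{n}$ ($I{\left(n \right)} = 6 - \sqrt{n + n} = 6 - \sqrt{2 n} = 6 - \sqrt{2} \sqrt{n}$)
$E{\left(V,x \right)} = -3$ ($E{\left(V,x \right)} = -3 + 0 V \left(6 - \sqrt{2} \sqrt{0}\right) \left(- \frac{5}{V}\right) = -3 + 0 V \left(6 - \sqrt{2} \cdot 0\right) \left(- \frac{5}{V}\right) = -3 + 0 V \left(6 + 0\right) \left(- \frac{5}{V}\right) = -3 + 0 V 6 \left(- \frac{5}{V}\right) = -3 + 0 \cdot 6 V \left(- \frac{5}{V}\right) = -3 + 0 \left(- \frac{5}{V}\right) = -3 + 0 = -3$)
$- \frac{3022}{E{\left(X{\left(6 \right)},-95 \right)}} = - \frac{3022}{-3} = \left(-3022\right) \left(- \frac{1}{3}\right) = \frac{3022}{3}$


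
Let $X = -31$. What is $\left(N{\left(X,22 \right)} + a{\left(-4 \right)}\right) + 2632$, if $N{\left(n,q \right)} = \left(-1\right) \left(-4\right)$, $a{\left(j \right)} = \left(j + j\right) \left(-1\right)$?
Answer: $2644$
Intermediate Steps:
$a{\left(j \right)} = - 2 j$ ($a{\left(j \right)} = 2 j \left(-1\right) = - 2 j$)
$N{\left(n,q \right)} = 4$
$\left(N{\left(X,22 \right)} + a{\left(-4 \right)}\right) + 2632 = \left(4 - -8\right) + 2632 = \left(4 + 8\right) + 2632 = 12 + 2632 = 2644$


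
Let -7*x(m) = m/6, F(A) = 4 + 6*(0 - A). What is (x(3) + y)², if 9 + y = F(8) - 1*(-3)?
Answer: 491401/196 ≈ 2507.1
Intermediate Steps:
F(A) = 4 - 6*A (F(A) = 4 + 6*(-A) = 4 - 6*A)
x(m) = -m/42 (x(m) = -m/(7*6) = -m/42)
y = -50 (y = -9 + ((4 - 6*8) - 1*(-3)) = -9 + ((4 - 48) + 3) = -9 + (-44 + 3) = -9 - 41 = -50)
(x(3) + y)² = (-1/42*3 - 50)² = (-1/14 - 50)² = (-701/14)² = 491401/196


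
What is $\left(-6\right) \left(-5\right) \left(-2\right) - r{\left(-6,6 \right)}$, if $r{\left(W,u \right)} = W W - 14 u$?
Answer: $-12$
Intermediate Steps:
$r{\left(W,u \right)} = W^{2} - 14 u$
$\left(-6\right) \left(-5\right) \left(-2\right) - r{\left(-6,6 \right)} = \left(-6\right) \left(-5\right) \left(-2\right) - \left(\left(-6\right)^{2} - 84\right) = 30 \left(-2\right) - \left(36 - 84\right) = -60 - -48 = -60 + 48 = -12$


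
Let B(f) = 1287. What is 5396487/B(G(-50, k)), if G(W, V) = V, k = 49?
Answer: 1798829/429 ≈ 4193.1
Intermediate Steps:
5396487/B(G(-50, k)) = 5396487/1287 = 5396487*(1/1287) = 1798829/429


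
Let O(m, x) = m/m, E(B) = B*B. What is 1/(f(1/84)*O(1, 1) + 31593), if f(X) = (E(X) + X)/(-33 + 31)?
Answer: 14112/445840331 ≈ 3.1653e-5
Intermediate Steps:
E(B) = B²
f(X) = -X/2 - X²/2 (f(X) = (X² + X)/(-33 + 31) = (X + X²)/(-2) = (X + X²)*(-½) = -X/2 - X²/2)
O(m, x) = 1
1/(f(1/84)*O(1, 1) + 31593) = 1/(((½)*(-1 - 1/84)/84)*1 + 31593) = 1/(((½)*(1/84)*(-1 - 1*1/84))*1 + 31593) = 1/(((½)*(1/84)*(-1 - 1/84))*1 + 31593) = 1/(((½)*(1/84)*(-85/84))*1 + 31593) = 1/(-85/14112*1 + 31593) = 1/(-85/14112 + 31593) = 1/(445840331/14112) = 14112/445840331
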